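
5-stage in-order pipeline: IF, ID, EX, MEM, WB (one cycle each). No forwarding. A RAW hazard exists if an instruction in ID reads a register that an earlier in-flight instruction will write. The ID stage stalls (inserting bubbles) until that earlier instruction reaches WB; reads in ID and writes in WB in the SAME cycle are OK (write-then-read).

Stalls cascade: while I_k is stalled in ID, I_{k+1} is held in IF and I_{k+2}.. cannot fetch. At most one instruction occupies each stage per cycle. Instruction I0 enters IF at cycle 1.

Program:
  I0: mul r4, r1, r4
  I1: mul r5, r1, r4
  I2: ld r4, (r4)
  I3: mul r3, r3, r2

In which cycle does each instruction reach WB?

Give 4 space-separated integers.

I0 mul r4 <- r1,r4: IF@1 ID@2 stall=0 (-) EX@3 MEM@4 WB@5
I1 mul r5 <- r1,r4: IF@2 ID@3 stall=2 (RAW on I0.r4 (WB@5)) EX@6 MEM@7 WB@8
I2 ld r4 <- r4: IF@3 ID@6 stall=0 (-) EX@7 MEM@8 WB@9
I3 mul r3 <- r3,r2: IF@6 ID@7 stall=0 (-) EX@8 MEM@9 WB@10

Answer: 5 8 9 10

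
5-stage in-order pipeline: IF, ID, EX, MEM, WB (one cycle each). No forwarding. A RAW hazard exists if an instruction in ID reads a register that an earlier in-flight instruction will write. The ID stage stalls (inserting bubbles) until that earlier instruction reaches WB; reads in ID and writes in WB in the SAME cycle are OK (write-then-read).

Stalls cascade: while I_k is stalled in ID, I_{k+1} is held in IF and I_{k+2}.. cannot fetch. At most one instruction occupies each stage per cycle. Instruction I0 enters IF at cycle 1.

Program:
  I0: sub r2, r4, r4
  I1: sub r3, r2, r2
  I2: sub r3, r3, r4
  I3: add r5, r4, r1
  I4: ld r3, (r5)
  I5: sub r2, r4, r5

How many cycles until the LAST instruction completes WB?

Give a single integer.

I0 sub r2 <- r4,r4: IF@1 ID@2 stall=0 (-) EX@3 MEM@4 WB@5
I1 sub r3 <- r2,r2: IF@2 ID@3 stall=2 (RAW on I0.r2 (WB@5)) EX@6 MEM@7 WB@8
I2 sub r3 <- r3,r4: IF@3 ID@6 stall=2 (RAW on I1.r3 (WB@8)) EX@9 MEM@10 WB@11
I3 add r5 <- r4,r1: IF@6 ID@9 stall=0 (-) EX@10 MEM@11 WB@12
I4 ld r3 <- r5: IF@9 ID@10 stall=2 (RAW on I3.r5 (WB@12)) EX@13 MEM@14 WB@15
I5 sub r2 <- r4,r5: IF@10 ID@13 stall=0 (-) EX@14 MEM@15 WB@16

Answer: 16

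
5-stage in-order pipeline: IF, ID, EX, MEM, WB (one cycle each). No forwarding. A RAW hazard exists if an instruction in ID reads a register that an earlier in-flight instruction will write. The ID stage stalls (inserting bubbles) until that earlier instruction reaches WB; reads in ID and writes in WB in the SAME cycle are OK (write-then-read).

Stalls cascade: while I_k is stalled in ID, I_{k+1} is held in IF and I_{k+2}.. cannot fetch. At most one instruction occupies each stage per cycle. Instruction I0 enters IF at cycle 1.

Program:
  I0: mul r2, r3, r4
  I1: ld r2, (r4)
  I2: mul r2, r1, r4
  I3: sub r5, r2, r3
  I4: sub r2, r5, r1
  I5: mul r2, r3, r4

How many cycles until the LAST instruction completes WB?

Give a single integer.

Answer: 14

Derivation:
I0 mul r2 <- r3,r4: IF@1 ID@2 stall=0 (-) EX@3 MEM@4 WB@5
I1 ld r2 <- r4: IF@2 ID@3 stall=0 (-) EX@4 MEM@5 WB@6
I2 mul r2 <- r1,r4: IF@3 ID@4 stall=0 (-) EX@5 MEM@6 WB@7
I3 sub r5 <- r2,r3: IF@4 ID@5 stall=2 (RAW on I2.r2 (WB@7)) EX@8 MEM@9 WB@10
I4 sub r2 <- r5,r1: IF@5 ID@8 stall=2 (RAW on I3.r5 (WB@10)) EX@11 MEM@12 WB@13
I5 mul r2 <- r3,r4: IF@8 ID@11 stall=0 (-) EX@12 MEM@13 WB@14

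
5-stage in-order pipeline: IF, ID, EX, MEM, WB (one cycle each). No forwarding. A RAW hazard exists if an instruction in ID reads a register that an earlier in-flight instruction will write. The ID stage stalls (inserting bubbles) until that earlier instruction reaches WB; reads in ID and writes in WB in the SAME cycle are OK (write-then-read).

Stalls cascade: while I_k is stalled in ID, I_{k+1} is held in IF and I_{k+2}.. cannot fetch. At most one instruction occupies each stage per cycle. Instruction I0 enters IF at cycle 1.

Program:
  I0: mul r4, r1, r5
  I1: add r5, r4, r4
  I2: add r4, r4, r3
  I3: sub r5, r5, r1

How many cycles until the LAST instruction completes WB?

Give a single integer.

Answer: 11

Derivation:
I0 mul r4 <- r1,r5: IF@1 ID@2 stall=0 (-) EX@3 MEM@4 WB@5
I1 add r5 <- r4,r4: IF@2 ID@3 stall=2 (RAW on I0.r4 (WB@5)) EX@6 MEM@7 WB@8
I2 add r4 <- r4,r3: IF@3 ID@6 stall=0 (-) EX@7 MEM@8 WB@9
I3 sub r5 <- r5,r1: IF@6 ID@7 stall=1 (RAW on I1.r5 (WB@8)) EX@9 MEM@10 WB@11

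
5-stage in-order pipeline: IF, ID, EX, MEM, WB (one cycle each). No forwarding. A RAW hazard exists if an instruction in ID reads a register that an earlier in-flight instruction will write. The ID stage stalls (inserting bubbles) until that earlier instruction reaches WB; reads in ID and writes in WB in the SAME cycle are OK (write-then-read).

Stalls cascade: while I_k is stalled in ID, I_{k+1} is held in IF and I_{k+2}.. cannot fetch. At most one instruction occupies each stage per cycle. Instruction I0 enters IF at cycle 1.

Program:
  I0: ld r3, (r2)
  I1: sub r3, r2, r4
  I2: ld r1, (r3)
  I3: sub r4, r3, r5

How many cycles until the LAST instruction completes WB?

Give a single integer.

I0 ld r3 <- r2: IF@1 ID@2 stall=0 (-) EX@3 MEM@4 WB@5
I1 sub r3 <- r2,r4: IF@2 ID@3 stall=0 (-) EX@4 MEM@5 WB@6
I2 ld r1 <- r3: IF@3 ID@4 stall=2 (RAW on I1.r3 (WB@6)) EX@7 MEM@8 WB@9
I3 sub r4 <- r3,r5: IF@4 ID@7 stall=0 (-) EX@8 MEM@9 WB@10

Answer: 10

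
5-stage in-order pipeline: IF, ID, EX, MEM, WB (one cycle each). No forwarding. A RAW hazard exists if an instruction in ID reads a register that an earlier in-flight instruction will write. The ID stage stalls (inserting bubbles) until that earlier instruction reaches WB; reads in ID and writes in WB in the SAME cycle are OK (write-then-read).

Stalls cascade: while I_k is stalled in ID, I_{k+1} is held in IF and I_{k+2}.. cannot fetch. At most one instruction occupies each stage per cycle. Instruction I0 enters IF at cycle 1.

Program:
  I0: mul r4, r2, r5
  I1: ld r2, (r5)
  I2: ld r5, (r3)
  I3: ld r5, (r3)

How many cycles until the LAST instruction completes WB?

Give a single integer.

Answer: 8

Derivation:
I0 mul r4 <- r2,r5: IF@1 ID@2 stall=0 (-) EX@3 MEM@4 WB@5
I1 ld r2 <- r5: IF@2 ID@3 stall=0 (-) EX@4 MEM@5 WB@6
I2 ld r5 <- r3: IF@3 ID@4 stall=0 (-) EX@5 MEM@6 WB@7
I3 ld r5 <- r3: IF@4 ID@5 stall=0 (-) EX@6 MEM@7 WB@8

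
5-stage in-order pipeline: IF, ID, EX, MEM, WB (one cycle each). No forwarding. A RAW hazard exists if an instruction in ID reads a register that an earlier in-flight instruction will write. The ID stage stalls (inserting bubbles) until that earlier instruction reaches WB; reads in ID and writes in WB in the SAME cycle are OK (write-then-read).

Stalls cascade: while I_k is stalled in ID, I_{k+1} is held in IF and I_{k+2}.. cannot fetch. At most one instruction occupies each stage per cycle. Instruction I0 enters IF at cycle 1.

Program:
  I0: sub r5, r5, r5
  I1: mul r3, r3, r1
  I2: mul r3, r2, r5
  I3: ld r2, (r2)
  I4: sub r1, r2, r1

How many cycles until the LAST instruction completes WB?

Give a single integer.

I0 sub r5 <- r5,r5: IF@1 ID@2 stall=0 (-) EX@3 MEM@4 WB@5
I1 mul r3 <- r3,r1: IF@2 ID@3 stall=0 (-) EX@4 MEM@5 WB@6
I2 mul r3 <- r2,r5: IF@3 ID@4 stall=1 (RAW on I0.r5 (WB@5)) EX@6 MEM@7 WB@8
I3 ld r2 <- r2: IF@4 ID@6 stall=0 (-) EX@7 MEM@8 WB@9
I4 sub r1 <- r2,r1: IF@6 ID@7 stall=2 (RAW on I3.r2 (WB@9)) EX@10 MEM@11 WB@12

Answer: 12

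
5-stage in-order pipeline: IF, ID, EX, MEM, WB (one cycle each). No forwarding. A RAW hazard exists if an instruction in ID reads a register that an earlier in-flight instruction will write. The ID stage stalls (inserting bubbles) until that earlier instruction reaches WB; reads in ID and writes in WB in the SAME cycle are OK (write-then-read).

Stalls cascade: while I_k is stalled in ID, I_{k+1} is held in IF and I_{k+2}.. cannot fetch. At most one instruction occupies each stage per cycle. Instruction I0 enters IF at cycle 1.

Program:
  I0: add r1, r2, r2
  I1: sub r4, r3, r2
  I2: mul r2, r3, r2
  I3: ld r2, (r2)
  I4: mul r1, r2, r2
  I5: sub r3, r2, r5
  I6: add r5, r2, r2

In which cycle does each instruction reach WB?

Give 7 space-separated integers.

Answer: 5 6 7 10 13 14 15

Derivation:
I0 add r1 <- r2,r2: IF@1 ID@2 stall=0 (-) EX@3 MEM@4 WB@5
I1 sub r4 <- r3,r2: IF@2 ID@3 stall=0 (-) EX@4 MEM@5 WB@6
I2 mul r2 <- r3,r2: IF@3 ID@4 stall=0 (-) EX@5 MEM@6 WB@7
I3 ld r2 <- r2: IF@4 ID@5 stall=2 (RAW on I2.r2 (WB@7)) EX@8 MEM@9 WB@10
I4 mul r1 <- r2,r2: IF@5 ID@8 stall=2 (RAW on I3.r2 (WB@10)) EX@11 MEM@12 WB@13
I5 sub r3 <- r2,r5: IF@8 ID@11 stall=0 (-) EX@12 MEM@13 WB@14
I6 add r5 <- r2,r2: IF@11 ID@12 stall=0 (-) EX@13 MEM@14 WB@15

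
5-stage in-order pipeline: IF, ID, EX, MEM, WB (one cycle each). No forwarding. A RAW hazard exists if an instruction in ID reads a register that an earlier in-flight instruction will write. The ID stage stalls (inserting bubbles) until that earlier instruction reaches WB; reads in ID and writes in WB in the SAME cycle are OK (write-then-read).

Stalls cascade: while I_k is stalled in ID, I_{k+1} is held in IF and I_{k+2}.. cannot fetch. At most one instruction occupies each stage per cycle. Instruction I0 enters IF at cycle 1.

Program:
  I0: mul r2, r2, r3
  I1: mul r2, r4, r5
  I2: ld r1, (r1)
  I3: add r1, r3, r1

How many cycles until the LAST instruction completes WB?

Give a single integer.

I0 mul r2 <- r2,r3: IF@1 ID@2 stall=0 (-) EX@3 MEM@4 WB@5
I1 mul r2 <- r4,r5: IF@2 ID@3 stall=0 (-) EX@4 MEM@5 WB@6
I2 ld r1 <- r1: IF@3 ID@4 stall=0 (-) EX@5 MEM@6 WB@7
I3 add r1 <- r3,r1: IF@4 ID@5 stall=2 (RAW on I2.r1 (WB@7)) EX@8 MEM@9 WB@10

Answer: 10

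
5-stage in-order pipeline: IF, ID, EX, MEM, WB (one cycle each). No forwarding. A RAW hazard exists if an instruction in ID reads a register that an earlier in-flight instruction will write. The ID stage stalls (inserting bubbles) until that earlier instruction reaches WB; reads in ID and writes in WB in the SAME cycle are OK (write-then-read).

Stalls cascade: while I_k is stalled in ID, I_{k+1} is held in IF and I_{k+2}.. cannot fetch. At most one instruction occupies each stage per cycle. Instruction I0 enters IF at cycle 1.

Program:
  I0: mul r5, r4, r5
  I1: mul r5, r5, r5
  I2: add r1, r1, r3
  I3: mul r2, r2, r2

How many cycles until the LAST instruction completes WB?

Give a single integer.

Answer: 10

Derivation:
I0 mul r5 <- r4,r5: IF@1 ID@2 stall=0 (-) EX@3 MEM@4 WB@5
I1 mul r5 <- r5,r5: IF@2 ID@3 stall=2 (RAW on I0.r5 (WB@5)) EX@6 MEM@7 WB@8
I2 add r1 <- r1,r3: IF@3 ID@6 stall=0 (-) EX@7 MEM@8 WB@9
I3 mul r2 <- r2,r2: IF@6 ID@7 stall=0 (-) EX@8 MEM@9 WB@10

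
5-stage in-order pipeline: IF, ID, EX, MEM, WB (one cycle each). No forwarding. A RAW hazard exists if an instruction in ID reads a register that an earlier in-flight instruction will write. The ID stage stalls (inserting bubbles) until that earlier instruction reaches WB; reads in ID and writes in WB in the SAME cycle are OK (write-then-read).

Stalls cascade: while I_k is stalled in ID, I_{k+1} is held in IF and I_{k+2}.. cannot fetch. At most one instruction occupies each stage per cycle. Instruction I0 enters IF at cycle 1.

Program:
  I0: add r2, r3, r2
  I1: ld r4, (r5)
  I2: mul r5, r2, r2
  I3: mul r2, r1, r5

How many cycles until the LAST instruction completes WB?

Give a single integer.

Answer: 11

Derivation:
I0 add r2 <- r3,r2: IF@1 ID@2 stall=0 (-) EX@3 MEM@4 WB@5
I1 ld r4 <- r5: IF@2 ID@3 stall=0 (-) EX@4 MEM@5 WB@6
I2 mul r5 <- r2,r2: IF@3 ID@4 stall=1 (RAW on I0.r2 (WB@5)) EX@6 MEM@7 WB@8
I3 mul r2 <- r1,r5: IF@4 ID@6 stall=2 (RAW on I2.r5 (WB@8)) EX@9 MEM@10 WB@11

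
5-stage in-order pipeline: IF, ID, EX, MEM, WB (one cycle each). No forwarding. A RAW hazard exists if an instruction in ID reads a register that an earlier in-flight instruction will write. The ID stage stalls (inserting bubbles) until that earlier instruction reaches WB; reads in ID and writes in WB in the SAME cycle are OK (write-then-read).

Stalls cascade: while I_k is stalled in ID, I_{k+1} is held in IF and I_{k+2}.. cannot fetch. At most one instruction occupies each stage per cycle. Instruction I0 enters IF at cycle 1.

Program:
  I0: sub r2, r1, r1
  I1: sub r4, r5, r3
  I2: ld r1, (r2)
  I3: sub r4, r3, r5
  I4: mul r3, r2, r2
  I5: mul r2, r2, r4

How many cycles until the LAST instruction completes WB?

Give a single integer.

Answer: 12

Derivation:
I0 sub r2 <- r1,r1: IF@1 ID@2 stall=0 (-) EX@3 MEM@4 WB@5
I1 sub r4 <- r5,r3: IF@2 ID@3 stall=0 (-) EX@4 MEM@5 WB@6
I2 ld r1 <- r2: IF@3 ID@4 stall=1 (RAW on I0.r2 (WB@5)) EX@6 MEM@7 WB@8
I3 sub r4 <- r3,r5: IF@4 ID@6 stall=0 (-) EX@7 MEM@8 WB@9
I4 mul r3 <- r2,r2: IF@6 ID@7 stall=0 (-) EX@8 MEM@9 WB@10
I5 mul r2 <- r2,r4: IF@7 ID@8 stall=1 (RAW on I3.r4 (WB@9)) EX@10 MEM@11 WB@12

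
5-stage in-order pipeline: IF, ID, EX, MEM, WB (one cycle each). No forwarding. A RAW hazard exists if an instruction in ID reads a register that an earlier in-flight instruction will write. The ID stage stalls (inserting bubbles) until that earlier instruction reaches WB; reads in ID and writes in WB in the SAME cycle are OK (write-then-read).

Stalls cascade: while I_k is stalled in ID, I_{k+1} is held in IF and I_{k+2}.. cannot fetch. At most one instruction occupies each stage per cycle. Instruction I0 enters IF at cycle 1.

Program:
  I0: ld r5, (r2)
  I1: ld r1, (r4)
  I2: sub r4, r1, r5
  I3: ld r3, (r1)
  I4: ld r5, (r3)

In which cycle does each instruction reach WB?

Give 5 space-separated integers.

I0 ld r5 <- r2: IF@1 ID@2 stall=0 (-) EX@3 MEM@4 WB@5
I1 ld r1 <- r4: IF@2 ID@3 stall=0 (-) EX@4 MEM@5 WB@6
I2 sub r4 <- r1,r5: IF@3 ID@4 stall=2 (RAW on I1.r1 (WB@6)) EX@7 MEM@8 WB@9
I3 ld r3 <- r1: IF@4 ID@7 stall=0 (-) EX@8 MEM@9 WB@10
I4 ld r5 <- r3: IF@7 ID@8 stall=2 (RAW on I3.r3 (WB@10)) EX@11 MEM@12 WB@13

Answer: 5 6 9 10 13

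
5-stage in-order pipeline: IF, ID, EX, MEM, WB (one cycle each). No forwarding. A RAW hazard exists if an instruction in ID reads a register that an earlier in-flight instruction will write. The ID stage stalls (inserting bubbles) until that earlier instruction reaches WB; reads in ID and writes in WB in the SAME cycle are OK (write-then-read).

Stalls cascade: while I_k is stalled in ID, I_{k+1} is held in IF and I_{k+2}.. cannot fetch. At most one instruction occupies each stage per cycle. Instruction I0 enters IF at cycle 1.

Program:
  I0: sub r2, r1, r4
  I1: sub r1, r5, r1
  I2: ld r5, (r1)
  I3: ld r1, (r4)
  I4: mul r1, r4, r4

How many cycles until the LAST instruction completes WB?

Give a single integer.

I0 sub r2 <- r1,r4: IF@1 ID@2 stall=0 (-) EX@3 MEM@4 WB@5
I1 sub r1 <- r5,r1: IF@2 ID@3 stall=0 (-) EX@4 MEM@5 WB@6
I2 ld r5 <- r1: IF@3 ID@4 stall=2 (RAW on I1.r1 (WB@6)) EX@7 MEM@8 WB@9
I3 ld r1 <- r4: IF@4 ID@7 stall=0 (-) EX@8 MEM@9 WB@10
I4 mul r1 <- r4,r4: IF@7 ID@8 stall=0 (-) EX@9 MEM@10 WB@11

Answer: 11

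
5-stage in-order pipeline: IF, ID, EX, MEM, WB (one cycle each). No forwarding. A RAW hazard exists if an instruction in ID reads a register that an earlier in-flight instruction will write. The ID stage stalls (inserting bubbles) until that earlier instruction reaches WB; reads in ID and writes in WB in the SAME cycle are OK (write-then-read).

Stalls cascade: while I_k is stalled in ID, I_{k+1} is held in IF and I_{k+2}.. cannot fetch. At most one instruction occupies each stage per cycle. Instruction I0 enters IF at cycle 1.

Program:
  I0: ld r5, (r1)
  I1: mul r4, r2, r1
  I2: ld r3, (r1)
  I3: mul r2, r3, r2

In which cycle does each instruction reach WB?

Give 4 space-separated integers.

Answer: 5 6 7 10

Derivation:
I0 ld r5 <- r1: IF@1 ID@2 stall=0 (-) EX@3 MEM@4 WB@5
I1 mul r4 <- r2,r1: IF@2 ID@3 stall=0 (-) EX@4 MEM@5 WB@6
I2 ld r3 <- r1: IF@3 ID@4 stall=0 (-) EX@5 MEM@6 WB@7
I3 mul r2 <- r3,r2: IF@4 ID@5 stall=2 (RAW on I2.r3 (WB@7)) EX@8 MEM@9 WB@10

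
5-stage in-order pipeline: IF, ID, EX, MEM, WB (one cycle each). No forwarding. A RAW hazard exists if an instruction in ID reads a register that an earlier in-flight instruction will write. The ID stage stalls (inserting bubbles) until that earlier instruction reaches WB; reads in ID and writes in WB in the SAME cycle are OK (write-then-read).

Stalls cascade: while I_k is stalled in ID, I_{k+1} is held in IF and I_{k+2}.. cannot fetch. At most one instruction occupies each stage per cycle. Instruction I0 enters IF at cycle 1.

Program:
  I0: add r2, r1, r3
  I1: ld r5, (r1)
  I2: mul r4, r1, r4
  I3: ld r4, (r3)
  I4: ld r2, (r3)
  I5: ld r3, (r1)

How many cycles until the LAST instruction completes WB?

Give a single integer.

Answer: 10

Derivation:
I0 add r2 <- r1,r3: IF@1 ID@2 stall=0 (-) EX@3 MEM@4 WB@5
I1 ld r5 <- r1: IF@2 ID@3 stall=0 (-) EX@4 MEM@5 WB@6
I2 mul r4 <- r1,r4: IF@3 ID@4 stall=0 (-) EX@5 MEM@6 WB@7
I3 ld r4 <- r3: IF@4 ID@5 stall=0 (-) EX@6 MEM@7 WB@8
I4 ld r2 <- r3: IF@5 ID@6 stall=0 (-) EX@7 MEM@8 WB@9
I5 ld r3 <- r1: IF@6 ID@7 stall=0 (-) EX@8 MEM@9 WB@10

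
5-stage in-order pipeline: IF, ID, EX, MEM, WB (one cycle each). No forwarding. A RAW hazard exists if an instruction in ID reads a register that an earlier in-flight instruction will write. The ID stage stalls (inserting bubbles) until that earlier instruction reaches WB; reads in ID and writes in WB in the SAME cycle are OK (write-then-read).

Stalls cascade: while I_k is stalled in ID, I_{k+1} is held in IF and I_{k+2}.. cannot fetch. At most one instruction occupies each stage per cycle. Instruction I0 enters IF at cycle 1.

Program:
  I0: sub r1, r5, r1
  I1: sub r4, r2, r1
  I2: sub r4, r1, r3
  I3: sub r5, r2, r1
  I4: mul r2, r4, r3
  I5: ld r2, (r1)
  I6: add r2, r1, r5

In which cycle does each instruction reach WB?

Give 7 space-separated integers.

Answer: 5 8 9 10 12 13 14

Derivation:
I0 sub r1 <- r5,r1: IF@1 ID@2 stall=0 (-) EX@3 MEM@4 WB@5
I1 sub r4 <- r2,r1: IF@2 ID@3 stall=2 (RAW on I0.r1 (WB@5)) EX@6 MEM@7 WB@8
I2 sub r4 <- r1,r3: IF@3 ID@6 stall=0 (-) EX@7 MEM@8 WB@9
I3 sub r5 <- r2,r1: IF@6 ID@7 stall=0 (-) EX@8 MEM@9 WB@10
I4 mul r2 <- r4,r3: IF@7 ID@8 stall=1 (RAW on I2.r4 (WB@9)) EX@10 MEM@11 WB@12
I5 ld r2 <- r1: IF@8 ID@10 stall=0 (-) EX@11 MEM@12 WB@13
I6 add r2 <- r1,r5: IF@10 ID@11 stall=0 (-) EX@12 MEM@13 WB@14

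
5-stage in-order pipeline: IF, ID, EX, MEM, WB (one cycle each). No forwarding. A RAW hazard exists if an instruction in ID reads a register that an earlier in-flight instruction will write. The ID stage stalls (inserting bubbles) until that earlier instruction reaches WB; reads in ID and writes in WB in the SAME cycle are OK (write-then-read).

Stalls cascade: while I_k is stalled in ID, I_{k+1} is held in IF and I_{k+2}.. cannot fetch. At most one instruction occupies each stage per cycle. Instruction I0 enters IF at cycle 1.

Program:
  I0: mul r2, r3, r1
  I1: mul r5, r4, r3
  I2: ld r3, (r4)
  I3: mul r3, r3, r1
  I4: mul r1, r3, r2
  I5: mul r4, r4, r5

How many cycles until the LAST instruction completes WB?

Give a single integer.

I0 mul r2 <- r3,r1: IF@1 ID@2 stall=0 (-) EX@3 MEM@4 WB@5
I1 mul r5 <- r4,r3: IF@2 ID@3 stall=0 (-) EX@4 MEM@5 WB@6
I2 ld r3 <- r4: IF@3 ID@4 stall=0 (-) EX@5 MEM@6 WB@7
I3 mul r3 <- r3,r1: IF@4 ID@5 stall=2 (RAW on I2.r3 (WB@7)) EX@8 MEM@9 WB@10
I4 mul r1 <- r3,r2: IF@5 ID@8 stall=2 (RAW on I3.r3 (WB@10)) EX@11 MEM@12 WB@13
I5 mul r4 <- r4,r5: IF@8 ID@11 stall=0 (-) EX@12 MEM@13 WB@14

Answer: 14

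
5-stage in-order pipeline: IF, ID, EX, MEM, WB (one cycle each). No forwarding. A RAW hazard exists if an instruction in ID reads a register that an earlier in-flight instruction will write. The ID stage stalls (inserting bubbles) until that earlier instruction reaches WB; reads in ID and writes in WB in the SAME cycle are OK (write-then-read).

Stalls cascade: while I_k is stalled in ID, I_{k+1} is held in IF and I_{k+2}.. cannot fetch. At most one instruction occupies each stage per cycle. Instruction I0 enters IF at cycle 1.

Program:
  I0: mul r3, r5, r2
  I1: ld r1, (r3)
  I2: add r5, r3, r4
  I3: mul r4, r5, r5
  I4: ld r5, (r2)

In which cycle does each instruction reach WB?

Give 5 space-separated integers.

Answer: 5 8 9 12 13

Derivation:
I0 mul r3 <- r5,r2: IF@1 ID@2 stall=0 (-) EX@3 MEM@4 WB@5
I1 ld r1 <- r3: IF@2 ID@3 stall=2 (RAW on I0.r3 (WB@5)) EX@6 MEM@7 WB@8
I2 add r5 <- r3,r4: IF@3 ID@6 stall=0 (-) EX@7 MEM@8 WB@9
I3 mul r4 <- r5,r5: IF@6 ID@7 stall=2 (RAW on I2.r5 (WB@9)) EX@10 MEM@11 WB@12
I4 ld r5 <- r2: IF@7 ID@10 stall=0 (-) EX@11 MEM@12 WB@13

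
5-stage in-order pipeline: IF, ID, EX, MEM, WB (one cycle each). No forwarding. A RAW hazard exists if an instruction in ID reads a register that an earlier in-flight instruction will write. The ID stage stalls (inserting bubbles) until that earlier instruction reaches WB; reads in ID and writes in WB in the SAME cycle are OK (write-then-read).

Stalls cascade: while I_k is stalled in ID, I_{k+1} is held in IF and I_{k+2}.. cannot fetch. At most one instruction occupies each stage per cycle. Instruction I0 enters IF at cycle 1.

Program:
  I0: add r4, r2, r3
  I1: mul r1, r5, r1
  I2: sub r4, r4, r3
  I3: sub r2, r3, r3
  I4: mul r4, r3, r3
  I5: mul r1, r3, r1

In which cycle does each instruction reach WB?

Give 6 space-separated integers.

I0 add r4 <- r2,r3: IF@1 ID@2 stall=0 (-) EX@3 MEM@4 WB@5
I1 mul r1 <- r5,r1: IF@2 ID@3 stall=0 (-) EX@4 MEM@5 WB@6
I2 sub r4 <- r4,r3: IF@3 ID@4 stall=1 (RAW on I0.r4 (WB@5)) EX@6 MEM@7 WB@8
I3 sub r2 <- r3,r3: IF@4 ID@6 stall=0 (-) EX@7 MEM@8 WB@9
I4 mul r4 <- r3,r3: IF@6 ID@7 stall=0 (-) EX@8 MEM@9 WB@10
I5 mul r1 <- r3,r1: IF@7 ID@8 stall=0 (-) EX@9 MEM@10 WB@11

Answer: 5 6 8 9 10 11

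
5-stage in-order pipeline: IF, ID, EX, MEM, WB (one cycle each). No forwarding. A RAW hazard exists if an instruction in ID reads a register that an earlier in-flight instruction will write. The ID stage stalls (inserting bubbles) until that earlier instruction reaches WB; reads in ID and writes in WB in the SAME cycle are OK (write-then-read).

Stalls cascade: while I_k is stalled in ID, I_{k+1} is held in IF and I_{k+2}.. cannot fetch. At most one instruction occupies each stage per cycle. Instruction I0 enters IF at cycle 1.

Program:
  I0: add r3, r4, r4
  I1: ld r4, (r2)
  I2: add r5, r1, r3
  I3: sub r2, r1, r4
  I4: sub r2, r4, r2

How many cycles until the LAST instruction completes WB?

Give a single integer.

I0 add r3 <- r4,r4: IF@1 ID@2 stall=0 (-) EX@3 MEM@4 WB@5
I1 ld r4 <- r2: IF@2 ID@3 stall=0 (-) EX@4 MEM@5 WB@6
I2 add r5 <- r1,r3: IF@3 ID@4 stall=1 (RAW on I0.r3 (WB@5)) EX@6 MEM@7 WB@8
I3 sub r2 <- r1,r4: IF@4 ID@6 stall=0 (-) EX@7 MEM@8 WB@9
I4 sub r2 <- r4,r2: IF@6 ID@7 stall=2 (RAW on I3.r2 (WB@9)) EX@10 MEM@11 WB@12

Answer: 12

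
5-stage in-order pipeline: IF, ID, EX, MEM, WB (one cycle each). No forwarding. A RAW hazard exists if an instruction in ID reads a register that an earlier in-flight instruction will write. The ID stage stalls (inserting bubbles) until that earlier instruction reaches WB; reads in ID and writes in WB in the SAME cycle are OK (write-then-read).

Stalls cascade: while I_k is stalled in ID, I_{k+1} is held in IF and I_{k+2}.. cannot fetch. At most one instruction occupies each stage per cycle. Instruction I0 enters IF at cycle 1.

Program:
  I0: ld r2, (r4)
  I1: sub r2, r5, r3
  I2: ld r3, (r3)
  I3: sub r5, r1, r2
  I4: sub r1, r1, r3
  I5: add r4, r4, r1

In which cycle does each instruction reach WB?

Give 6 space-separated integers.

I0 ld r2 <- r4: IF@1 ID@2 stall=0 (-) EX@3 MEM@4 WB@5
I1 sub r2 <- r5,r3: IF@2 ID@3 stall=0 (-) EX@4 MEM@5 WB@6
I2 ld r3 <- r3: IF@3 ID@4 stall=0 (-) EX@5 MEM@6 WB@7
I3 sub r5 <- r1,r2: IF@4 ID@5 stall=1 (RAW on I1.r2 (WB@6)) EX@7 MEM@8 WB@9
I4 sub r1 <- r1,r3: IF@5 ID@7 stall=0 (-) EX@8 MEM@9 WB@10
I5 add r4 <- r4,r1: IF@7 ID@8 stall=2 (RAW on I4.r1 (WB@10)) EX@11 MEM@12 WB@13

Answer: 5 6 7 9 10 13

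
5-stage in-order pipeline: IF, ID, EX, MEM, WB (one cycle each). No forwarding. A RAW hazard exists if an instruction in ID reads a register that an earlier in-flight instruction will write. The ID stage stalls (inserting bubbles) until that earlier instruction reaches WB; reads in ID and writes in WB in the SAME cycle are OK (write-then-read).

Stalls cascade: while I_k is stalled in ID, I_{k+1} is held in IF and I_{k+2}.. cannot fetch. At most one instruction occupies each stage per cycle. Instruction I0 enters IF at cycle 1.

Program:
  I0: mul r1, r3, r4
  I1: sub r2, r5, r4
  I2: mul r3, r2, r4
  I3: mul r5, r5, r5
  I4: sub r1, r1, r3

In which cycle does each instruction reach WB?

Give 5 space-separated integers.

Answer: 5 6 9 10 12

Derivation:
I0 mul r1 <- r3,r4: IF@1 ID@2 stall=0 (-) EX@3 MEM@4 WB@5
I1 sub r2 <- r5,r4: IF@2 ID@3 stall=0 (-) EX@4 MEM@5 WB@6
I2 mul r3 <- r2,r4: IF@3 ID@4 stall=2 (RAW on I1.r2 (WB@6)) EX@7 MEM@8 WB@9
I3 mul r5 <- r5,r5: IF@4 ID@7 stall=0 (-) EX@8 MEM@9 WB@10
I4 sub r1 <- r1,r3: IF@7 ID@8 stall=1 (RAW on I2.r3 (WB@9)) EX@10 MEM@11 WB@12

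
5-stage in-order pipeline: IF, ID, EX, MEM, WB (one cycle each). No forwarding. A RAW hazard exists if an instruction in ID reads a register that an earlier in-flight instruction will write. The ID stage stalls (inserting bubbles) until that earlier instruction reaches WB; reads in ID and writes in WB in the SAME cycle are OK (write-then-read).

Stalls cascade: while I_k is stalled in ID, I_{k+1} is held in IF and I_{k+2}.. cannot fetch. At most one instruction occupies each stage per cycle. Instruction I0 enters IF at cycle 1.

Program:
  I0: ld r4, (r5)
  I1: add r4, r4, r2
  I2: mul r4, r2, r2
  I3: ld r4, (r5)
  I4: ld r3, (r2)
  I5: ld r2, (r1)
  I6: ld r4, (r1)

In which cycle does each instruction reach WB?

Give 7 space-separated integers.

I0 ld r4 <- r5: IF@1 ID@2 stall=0 (-) EX@3 MEM@4 WB@5
I1 add r4 <- r4,r2: IF@2 ID@3 stall=2 (RAW on I0.r4 (WB@5)) EX@6 MEM@7 WB@8
I2 mul r4 <- r2,r2: IF@3 ID@6 stall=0 (-) EX@7 MEM@8 WB@9
I3 ld r4 <- r5: IF@6 ID@7 stall=0 (-) EX@8 MEM@9 WB@10
I4 ld r3 <- r2: IF@7 ID@8 stall=0 (-) EX@9 MEM@10 WB@11
I5 ld r2 <- r1: IF@8 ID@9 stall=0 (-) EX@10 MEM@11 WB@12
I6 ld r4 <- r1: IF@9 ID@10 stall=0 (-) EX@11 MEM@12 WB@13

Answer: 5 8 9 10 11 12 13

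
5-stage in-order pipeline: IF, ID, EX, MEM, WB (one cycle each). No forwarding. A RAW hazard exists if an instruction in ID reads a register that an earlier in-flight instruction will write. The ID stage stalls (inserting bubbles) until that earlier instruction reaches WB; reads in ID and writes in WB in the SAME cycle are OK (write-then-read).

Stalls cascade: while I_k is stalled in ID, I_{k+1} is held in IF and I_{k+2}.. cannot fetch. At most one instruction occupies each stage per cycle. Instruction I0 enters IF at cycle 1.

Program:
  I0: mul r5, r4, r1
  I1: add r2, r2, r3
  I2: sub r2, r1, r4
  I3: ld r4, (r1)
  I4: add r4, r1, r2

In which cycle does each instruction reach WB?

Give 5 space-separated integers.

Answer: 5 6 7 8 10

Derivation:
I0 mul r5 <- r4,r1: IF@1 ID@2 stall=0 (-) EX@3 MEM@4 WB@5
I1 add r2 <- r2,r3: IF@2 ID@3 stall=0 (-) EX@4 MEM@5 WB@6
I2 sub r2 <- r1,r4: IF@3 ID@4 stall=0 (-) EX@5 MEM@6 WB@7
I3 ld r4 <- r1: IF@4 ID@5 stall=0 (-) EX@6 MEM@7 WB@8
I4 add r4 <- r1,r2: IF@5 ID@6 stall=1 (RAW on I2.r2 (WB@7)) EX@8 MEM@9 WB@10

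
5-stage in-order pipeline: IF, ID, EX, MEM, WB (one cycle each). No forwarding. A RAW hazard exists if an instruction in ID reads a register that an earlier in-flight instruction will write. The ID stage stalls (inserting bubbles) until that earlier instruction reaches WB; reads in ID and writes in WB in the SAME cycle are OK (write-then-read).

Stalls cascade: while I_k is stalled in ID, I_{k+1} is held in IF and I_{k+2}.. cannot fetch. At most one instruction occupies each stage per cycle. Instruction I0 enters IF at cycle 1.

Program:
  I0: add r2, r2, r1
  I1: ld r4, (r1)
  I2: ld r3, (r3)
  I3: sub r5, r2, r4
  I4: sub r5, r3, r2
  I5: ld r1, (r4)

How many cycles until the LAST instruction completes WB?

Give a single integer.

I0 add r2 <- r2,r1: IF@1 ID@2 stall=0 (-) EX@3 MEM@4 WB@5
I1 ld r4 <- r1: IF@2 ID@3 stall=0 (-) EX@4 MEM@5 WB@6
I2 ld r3 <- r3: IF@3 ID@4 stall=0 (-) EX@5 MEM@6 WB@7
I3 sub r5 <- r2,r4: IF@4 ID@5 stall=1 (RAW on I1.r4 (WB@6)) EX@7 MEM@8 WB@9
I4 sub r5 <- r3,r2: IF@5 ID@7 stall=0 (-) EX@8 MEM@9 WB@10
I5 ld r1 <- r4: IF@7 ID@8 stall=0 (-) EX@9 MEM@10 WB@11

Answer: 11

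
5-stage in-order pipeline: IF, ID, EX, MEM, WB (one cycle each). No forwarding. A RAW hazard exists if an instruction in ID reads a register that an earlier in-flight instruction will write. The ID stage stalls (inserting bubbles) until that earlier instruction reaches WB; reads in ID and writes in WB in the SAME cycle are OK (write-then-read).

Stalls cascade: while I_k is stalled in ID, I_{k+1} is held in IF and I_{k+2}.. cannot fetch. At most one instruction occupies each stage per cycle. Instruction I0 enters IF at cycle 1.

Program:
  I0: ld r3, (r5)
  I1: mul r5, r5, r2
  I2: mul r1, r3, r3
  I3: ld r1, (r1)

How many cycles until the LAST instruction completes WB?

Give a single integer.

I0 ld r3 <- r5: IF@1 ID@2 stall=0 (-) EX@3 MEM@4 WB@5
I1 mul r5 <- r5,r2: IF@2 ID@3 stall=0 (-) EX@4 MEM@5 WB@6
I2 mul r1 <- r3,r3: IF@3 ID@4 stall=1 (RAW on I0.r3 (WB@5)) EX@6 MEM@7 WB@8
I3 ld r1 <- r1: IF@4 ID@6 stall=2 (RAW on I2.r1 (WB@8)) EX@9 MEM@10 WB@11

Answer: 11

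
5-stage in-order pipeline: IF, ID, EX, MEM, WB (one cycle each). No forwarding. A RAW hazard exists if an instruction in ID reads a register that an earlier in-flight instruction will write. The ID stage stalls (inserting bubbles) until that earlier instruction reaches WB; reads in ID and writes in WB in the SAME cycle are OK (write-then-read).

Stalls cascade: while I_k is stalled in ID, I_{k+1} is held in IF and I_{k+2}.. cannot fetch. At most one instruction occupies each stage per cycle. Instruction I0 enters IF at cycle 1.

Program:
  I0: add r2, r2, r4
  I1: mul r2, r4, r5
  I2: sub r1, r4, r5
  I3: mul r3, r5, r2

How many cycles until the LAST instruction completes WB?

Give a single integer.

Answer: 9

Derivation:
I0 add r2 <- r2,r4: IF@1 ID@2 stall=0 (-) EX@3 MEM@4 WB@5
I1 mul r2 <- r4,r5: IF@2 ID@3 stall=0 (-) EX@4 MEM@5 WB@6
I2 sub r1 <- r4,r5: IF@3 ID@4 stall=0 (-) EX@5 MEM@6 WB@7
I3 mul r3 <- r5,r2: IF@4 ID@5 stall=1 (RAW on I1.r2 (WB@6)) EX@7 MEM@8 WB@9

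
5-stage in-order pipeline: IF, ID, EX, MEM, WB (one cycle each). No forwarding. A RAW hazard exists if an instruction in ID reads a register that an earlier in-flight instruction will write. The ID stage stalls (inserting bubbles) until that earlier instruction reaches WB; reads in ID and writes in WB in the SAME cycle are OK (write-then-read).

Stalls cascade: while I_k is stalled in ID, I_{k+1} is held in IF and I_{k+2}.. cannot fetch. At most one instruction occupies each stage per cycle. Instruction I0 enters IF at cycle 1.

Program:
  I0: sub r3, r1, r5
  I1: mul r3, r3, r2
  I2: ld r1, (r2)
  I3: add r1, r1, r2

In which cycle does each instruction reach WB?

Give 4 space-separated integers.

I0 sub r3 <- r1,r5: IF@1 ID@2 stall=0 (-) EX@3 MEM@4 WB@5
I1 mul r3 <- r3,r2: IF@2 ID@3 stall=2 (RAW on I0.r3 (WB@5)) EX@6 MEM@7 WB@8
I2 ld r1 <- r2: IF@3 ID@6 stall=0 (-) EX@7 MEM@8 WB@9
I3 add r1 <- r1,r2: IF@6 ID@7 stall=2 (RAW on I2.r1 (WB@9)) EX@10 MEM@11 WB@12

Answer: 5 8 9 12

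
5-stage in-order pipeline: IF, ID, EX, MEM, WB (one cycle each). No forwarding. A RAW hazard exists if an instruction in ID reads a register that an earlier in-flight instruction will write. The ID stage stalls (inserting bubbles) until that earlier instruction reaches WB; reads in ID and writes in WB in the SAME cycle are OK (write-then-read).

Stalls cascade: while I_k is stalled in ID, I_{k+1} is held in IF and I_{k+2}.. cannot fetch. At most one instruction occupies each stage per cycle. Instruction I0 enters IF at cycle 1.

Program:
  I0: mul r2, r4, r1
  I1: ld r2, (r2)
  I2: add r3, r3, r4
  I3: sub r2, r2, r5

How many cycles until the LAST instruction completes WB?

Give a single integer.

I0 mul r2 <- r4,r1: IF@1 ID@2 stall=0 (-) EX@3 MEM@4 WB@5
I1 ld r2 <- r2: IF@2 ID@3 stall=2 (RAW on I0.r2 (WB@5)) EX@6 MEM@7 WB@8
I2 add r3 <- r3,r4: IF@3 ID@6 stall=0 (-) EX@7 MEM@8 WB@9
I3 sub r2 <- r2,r5: IF@6 ID@7 stall=1 (RAW on I1.r2 (WB@8)) EX@9 MEM@10 WB@11

Answer: 11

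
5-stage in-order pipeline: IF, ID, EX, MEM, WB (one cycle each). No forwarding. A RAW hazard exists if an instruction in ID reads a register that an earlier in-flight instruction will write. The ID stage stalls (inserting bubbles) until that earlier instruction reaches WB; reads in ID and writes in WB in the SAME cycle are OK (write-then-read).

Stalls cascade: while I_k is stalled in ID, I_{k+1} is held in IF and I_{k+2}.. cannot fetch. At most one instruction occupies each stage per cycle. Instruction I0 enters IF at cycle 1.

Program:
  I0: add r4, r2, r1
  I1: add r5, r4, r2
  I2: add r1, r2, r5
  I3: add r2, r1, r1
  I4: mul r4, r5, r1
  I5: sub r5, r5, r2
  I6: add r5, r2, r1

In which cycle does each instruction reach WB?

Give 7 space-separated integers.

I0 add r4 <- r2,r1: IF@1 ID@2 stall=0 (-) EX@3 MEM@4 WB@5
I1 add r5 <- r4,r2: IF@2 ID@3 stall=2 (RAW on I0.r4 (WB@5)) EX@6 MEM@7 WB@8
I2 add r1 <- r2,r5: IF@3 ID@6 stall=2 (RAW on I1.r5 (WB@8)) EX@9 MEM@10 WB@11
I3 add r2 <- r1,r1: IF@6 ID@9 stall=2 (RAW on I2.r1 (WB@11)) EX@12 MEM@13 WB@14
I4 mul r4 <- r5,r1: IF@9 ID@12 stall=0 (-) EX@13 MEM@14 WB@15
I5 sub r5 <- r5,r2: IF@12 ID@13 stall=1 (RAW on I3.r2 (WB@14)) EX@15 MEM@16 WB@17
I6 add r5 <- r2,r1: IF@13 ID@15 stall=0 (-) EX@16 MEM@17 WB@18

Answer: 5 8 11 14 15 17 18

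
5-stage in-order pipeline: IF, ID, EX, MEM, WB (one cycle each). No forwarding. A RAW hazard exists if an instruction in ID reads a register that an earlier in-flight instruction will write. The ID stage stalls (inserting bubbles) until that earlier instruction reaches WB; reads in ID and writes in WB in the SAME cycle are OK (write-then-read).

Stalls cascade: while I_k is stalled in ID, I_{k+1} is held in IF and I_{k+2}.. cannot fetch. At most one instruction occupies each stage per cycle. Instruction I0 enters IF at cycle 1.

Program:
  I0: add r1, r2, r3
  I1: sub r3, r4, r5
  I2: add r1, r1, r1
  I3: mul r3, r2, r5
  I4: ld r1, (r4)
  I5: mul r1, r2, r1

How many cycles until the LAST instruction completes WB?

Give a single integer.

Answer: 13

Derivation:
I0 add r1 <- r2,r3: IF@1 ID@2 stall=0 (-) EX@3 MEM@4 WB@5
I1 sub r3 <- r4,r5: IF@2 ID@3 stall=0 (-) EX@4 MEM@5 WB@6
I2 add r1 <- r1,r1: IF@3 ID@4 stall=1 (RAW on I0.r1 (WB@5)) EX@6 MEM@7 WB@8
I3 mul r3 <- r2,r5: IF@4 ID@6 stall=0 (-) EX@7 MEM@8 WB@9
I4 ld r1 <- r4: IF@6 ID@7 stall=0 (-) EX@8 MEM@9 WB@10
I5 mul r1 <- r2,r1: IF@7 ID@8 stall=2 (RAW on I4.r1 (WB@10)) EX@11 MEM@12 WB@13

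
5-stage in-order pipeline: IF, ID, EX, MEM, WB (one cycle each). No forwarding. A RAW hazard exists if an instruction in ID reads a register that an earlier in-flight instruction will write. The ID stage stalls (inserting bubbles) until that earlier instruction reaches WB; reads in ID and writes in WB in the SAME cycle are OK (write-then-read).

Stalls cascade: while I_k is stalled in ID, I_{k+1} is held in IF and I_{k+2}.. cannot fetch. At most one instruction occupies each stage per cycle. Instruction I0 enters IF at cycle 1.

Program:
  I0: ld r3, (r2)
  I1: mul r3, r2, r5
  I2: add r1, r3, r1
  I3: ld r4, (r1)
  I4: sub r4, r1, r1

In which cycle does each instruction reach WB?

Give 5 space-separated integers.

I0 ld r3 <- r2: IF@1 ID@2 stall=0 (-) EX@3 MEM@4 WB@5
I1 mul r3 <- r2,r5: IF@2 ID@3 stall=0 (-) EX@4 MEM@5 WB@6
I2 add r1 <- r3,r1: IF@3 ID@4 stall=2 (RAW on I1.r3 (WB@6)) EX@7 MEM@8 WB@9
I3 ld r4 <- r1: IF@4 ID@7 stall=2 (RAW on I2.r1 (WB@9)) EX@10 MEM@11 WB@12
I4 sub r4 <- r1,r1: IF@7 ID@10 stall=0 (-) EX@11 MEM@12 WB@13

Answer: 5 6 9 12 13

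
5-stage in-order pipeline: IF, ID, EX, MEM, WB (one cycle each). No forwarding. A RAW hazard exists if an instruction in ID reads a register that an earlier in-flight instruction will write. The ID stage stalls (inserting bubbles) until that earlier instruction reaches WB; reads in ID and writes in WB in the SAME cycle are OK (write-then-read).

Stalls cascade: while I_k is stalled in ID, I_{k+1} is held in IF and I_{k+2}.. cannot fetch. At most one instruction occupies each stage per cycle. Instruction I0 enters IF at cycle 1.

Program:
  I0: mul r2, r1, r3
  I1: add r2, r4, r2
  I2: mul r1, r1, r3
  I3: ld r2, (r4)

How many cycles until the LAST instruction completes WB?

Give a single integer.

Answer: 10

Derivation:
I0 mul r2 <- r1,r3: IF@1 ID@2 stall=0 (-) EX@3 MEM@4 WB@5
I1 add r2 <- r4,r2: IF@2 ID@3 stall=2 (RAW on I0.r2 (WB@5)) EX@6 MEM@7 WB@8
I2 mul r1 <- r1,r3: IF@3 ID@6 stall=0 (-) EX@7 MEM@8 WB@9
I3 ld r2 <- r4: IF@6 ID@7 stall=0 (-) EX@8 MEM@9 WB@10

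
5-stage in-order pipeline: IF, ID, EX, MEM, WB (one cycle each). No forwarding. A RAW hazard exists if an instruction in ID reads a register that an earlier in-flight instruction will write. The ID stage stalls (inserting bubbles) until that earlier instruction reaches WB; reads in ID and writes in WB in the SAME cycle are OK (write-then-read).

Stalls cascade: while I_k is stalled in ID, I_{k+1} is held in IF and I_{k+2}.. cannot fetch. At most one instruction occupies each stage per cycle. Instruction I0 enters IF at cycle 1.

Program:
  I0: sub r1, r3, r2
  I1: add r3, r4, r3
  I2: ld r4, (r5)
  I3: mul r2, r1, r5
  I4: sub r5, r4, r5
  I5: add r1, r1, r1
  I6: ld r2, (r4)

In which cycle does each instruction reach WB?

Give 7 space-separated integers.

Answer: 5 6 7 8 10 11 12

Derivation:
I0 sub r1 <- r3,r2: IF@1 ID@2 stall=0 (-) EX@3 MEM@4 WB@5
I1 add r3 <- r4,r3: IF@2 ID@3 stall=0 (-) EX@4 MEM@5 WB@6
I2 ld r4 <- r5: IF@3 ID@4 stall=0 (-) EX@5 MEM@6 WB@7
I3 mul r2 <- r1,r5: IF@4 ID@5 stall=0 (-) EX@6 MEM@7 WB@8
I4 sub r5 <- r4,r5: IF@5 ID@6 stall=1 (RAW on I2.r4 (WB@7)) EX@8 MEM@9 WB@10
I5 add r1 <- r1,r1: IF@6 ID@8 stall=0 (-) EX@9 MEM@10 WB@11
I6 ld r2 <- r4: IF@8 ID@9 stall=0 (-) EX@10 MEM@11 WB@12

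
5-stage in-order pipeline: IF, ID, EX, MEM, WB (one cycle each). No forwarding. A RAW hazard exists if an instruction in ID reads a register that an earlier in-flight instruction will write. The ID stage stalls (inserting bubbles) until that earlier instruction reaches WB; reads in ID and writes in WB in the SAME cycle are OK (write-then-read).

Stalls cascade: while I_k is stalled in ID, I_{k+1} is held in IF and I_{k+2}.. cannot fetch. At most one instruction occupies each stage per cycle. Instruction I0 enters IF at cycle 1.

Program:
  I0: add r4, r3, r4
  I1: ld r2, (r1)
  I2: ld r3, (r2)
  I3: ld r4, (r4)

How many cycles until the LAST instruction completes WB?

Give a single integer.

I0 add r4 <- r3,r4: IF@1 ID@2 stall=0 (-) EX@3 MEM@4 WB@5
I1 ld r2 <- r1: IF@2 ID@3 stall=0 (-) EX@4 MEM@5 WB@6
I2 ld r3 <- r2: IF@3 ID@4 stall=2 (RAW on I1.r2 (WB@6)) EX@7 MEM@8 WB@9
I3 ld r4 <- r4: IF@4 ID@7 stall=0 (-) EX@8 MEM@9 WB@10

Answer: 10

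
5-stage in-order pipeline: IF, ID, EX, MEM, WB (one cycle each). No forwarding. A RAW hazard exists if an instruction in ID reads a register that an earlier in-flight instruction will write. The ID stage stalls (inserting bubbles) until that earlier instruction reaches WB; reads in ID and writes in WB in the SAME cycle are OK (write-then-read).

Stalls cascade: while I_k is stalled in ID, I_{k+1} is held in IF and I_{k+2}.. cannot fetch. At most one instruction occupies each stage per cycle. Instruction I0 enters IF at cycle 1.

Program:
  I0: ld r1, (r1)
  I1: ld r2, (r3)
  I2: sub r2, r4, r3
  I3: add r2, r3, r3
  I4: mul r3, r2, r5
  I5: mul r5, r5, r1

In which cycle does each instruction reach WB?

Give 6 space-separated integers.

I0 ld r1 <- r1: IF@1 ID@2 stall=0 (-) EX@3 MEM@4 WB@5
I1 ld r2 <- r3: IF@2 ID@3 stall=0 (-) EX@4 MEM@5 WB@6
I2 sub r2 <- r4,r3: IF@3 ID@4 stall=0 (-) EX@5 MEM@6 WB@7
I3 add r2 <- r3,r3: IF@4 ID@5 stall=0 (-) EX@6 MEM@7 WB@8
I4 mul r3 <- r2,r5: IF@5 ID@6 stall=2 (RAW on I3.r2 (WB@8)) EX@9 MEM@10 WB@11
I5 mul r5 <- r5,r1: IF@6 ID@9 stall=0 (-) EX@10 MEM@11 WB@12

Answer: 5 6 7 8 11 12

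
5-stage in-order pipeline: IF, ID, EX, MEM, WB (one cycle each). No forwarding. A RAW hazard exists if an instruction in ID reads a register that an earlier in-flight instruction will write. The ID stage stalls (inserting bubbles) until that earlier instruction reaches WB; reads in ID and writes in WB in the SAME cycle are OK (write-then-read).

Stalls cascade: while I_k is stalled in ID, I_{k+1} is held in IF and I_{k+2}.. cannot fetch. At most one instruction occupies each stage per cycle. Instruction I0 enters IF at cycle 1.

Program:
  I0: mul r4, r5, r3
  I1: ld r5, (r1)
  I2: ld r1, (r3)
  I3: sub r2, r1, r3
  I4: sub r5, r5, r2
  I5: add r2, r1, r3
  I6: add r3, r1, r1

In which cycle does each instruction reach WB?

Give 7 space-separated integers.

I0 mul r4 <- r5,r3: IF@1 ID@2 stall=0 (-) EX@3 MEM@4 WB@5
I1 ld r5 <- r1: IF@2 ID@3 stall=0 (-) EX@4 MEM@5 WB@6
I2 ld r1 <- r3: IF@3 ID@4 stall=0 (-) EX@5 MEM@6 WB@7
I3 sub r2 <- r1,r3: IF@4 ID@5 stall=2 (RAW on I2.r1 (WB@7)) EX@8 MEM@9 WB@10
I4 sub r5 <- r5,r2: IF@5 ID@8 stall=2 (RAW on I3.r2 (WB@10)) EX@11 MEM@12 WB@13
I5 add r2 <- r1,r3: IF@8 ID@11 stall=0 (-) EX@12 MEM@13 WB@14
I6 add r3 <- r1,r1: IF@11 ID@12 stall=0 (-) EX@13 MEM@14 WB@15

Answer: 5 6 7 10 13 14 15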